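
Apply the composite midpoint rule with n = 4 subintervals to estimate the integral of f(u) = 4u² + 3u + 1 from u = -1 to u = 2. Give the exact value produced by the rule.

18.9375

h = (2 − (-1))/4 = 0.75.
Midpoints m₁,…,m₄ = -0.625, 0.125, 0.875, 1.625.
f(m₁)=0.6875, f(m₂)=1.4375, f(m₃)=6.6875, f(m₄)=16.4375.
h·[f(m₁) + f(m₂) + f(m₃) + f(m₄)] = 0.75·(25.25) = 18.9375.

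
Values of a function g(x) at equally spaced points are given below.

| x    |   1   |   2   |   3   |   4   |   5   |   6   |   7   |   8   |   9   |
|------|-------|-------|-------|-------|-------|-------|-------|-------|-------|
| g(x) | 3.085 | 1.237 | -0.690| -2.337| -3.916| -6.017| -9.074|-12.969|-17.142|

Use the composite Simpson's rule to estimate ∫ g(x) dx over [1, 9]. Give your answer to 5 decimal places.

h = 1, n = 8.
(h/3)·[y₀ + 4y₁ + 2y₂ + 4y₃ + 2y₄ + 4y₅ + 2y₆ + 4y₇ + y₈] = 0.333333·(-121.761) = -40.58700.

-40.58700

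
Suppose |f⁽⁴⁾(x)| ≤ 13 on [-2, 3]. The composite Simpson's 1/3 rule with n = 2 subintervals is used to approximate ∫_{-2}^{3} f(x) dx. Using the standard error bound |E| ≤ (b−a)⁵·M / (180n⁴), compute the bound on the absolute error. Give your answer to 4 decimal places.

14.1059

|E| ≤ (5)⁵·13 / (180·2⁴) = 40625/2880 = 14.1059.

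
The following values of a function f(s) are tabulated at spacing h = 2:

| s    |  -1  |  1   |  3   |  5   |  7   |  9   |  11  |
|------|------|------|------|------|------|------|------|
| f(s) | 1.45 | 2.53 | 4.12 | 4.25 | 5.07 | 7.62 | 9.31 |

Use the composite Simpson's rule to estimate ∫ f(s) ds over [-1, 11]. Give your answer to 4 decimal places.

57.8267

h = 2, n = 6.
(h/3)·[y₀ + 4y₁ + 2y₂ + 4y₃ + 2y₄ + 4y₅ + y₆] = 0.666667·(86.74) = 57.8267.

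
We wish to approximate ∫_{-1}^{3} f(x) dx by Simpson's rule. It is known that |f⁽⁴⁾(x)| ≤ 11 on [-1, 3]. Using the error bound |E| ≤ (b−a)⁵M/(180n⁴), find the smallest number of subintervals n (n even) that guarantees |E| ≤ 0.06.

6

Need 11264/(180n⁴) ≤ 0.06.
n⁴ ≥ 11264/(180·0.06) = 1042.96 ⇒ n ≥ 5.6829, so the smallest even n is 6. (n must be even for Simpson's rule.)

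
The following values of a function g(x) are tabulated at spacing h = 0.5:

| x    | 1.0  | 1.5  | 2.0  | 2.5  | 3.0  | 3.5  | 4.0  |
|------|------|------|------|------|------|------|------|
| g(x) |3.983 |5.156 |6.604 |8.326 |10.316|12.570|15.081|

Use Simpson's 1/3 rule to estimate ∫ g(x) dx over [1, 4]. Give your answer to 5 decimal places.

26.18533

h = 0.5, n = 6.
(h/3)·[y₀ + 4y₁ + 2y₂ + 4y₃ + 2y₄ + 4y₅ + y₆] = 0.166667·(157.112) = 26.18533.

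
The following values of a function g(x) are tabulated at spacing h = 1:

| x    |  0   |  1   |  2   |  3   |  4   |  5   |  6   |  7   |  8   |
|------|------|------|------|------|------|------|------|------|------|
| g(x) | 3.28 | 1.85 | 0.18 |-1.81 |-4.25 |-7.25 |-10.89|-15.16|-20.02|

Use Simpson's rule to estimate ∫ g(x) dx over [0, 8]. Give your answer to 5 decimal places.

h = 1, n = 8.
(h/3)·[y₀ + 4y₁ + 2y₂ + 4y₃ + 2y₄ + 4y₅ + 2y₆ + 4y₇ + y₈] = 0.333333·(-136.14) = -45.38000.

-45.38000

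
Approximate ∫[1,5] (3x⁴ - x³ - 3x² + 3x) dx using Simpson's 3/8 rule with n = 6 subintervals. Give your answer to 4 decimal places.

1631.1111

h = (5 − 1)/6 = 0.666667.
Nodes x₀,…,x₆ = 1, 1.666667, 2.333333, 3, 3.666667, 4.333333, 5.
f(x) = 3x⁴ - x³ - 3x² + 3x: f₀=2, f₁=15.185185, f₂=66.888889, f₃=198, f₄=463.629630, f₅=933.111111, f₆=1690.
(3h/8)·[f₀ + 3f₁ + 3f₂ + 2f₃ + 3f₄ + 3f₅ + f₆] = 0.25·(6524.444444) = 1631.1111.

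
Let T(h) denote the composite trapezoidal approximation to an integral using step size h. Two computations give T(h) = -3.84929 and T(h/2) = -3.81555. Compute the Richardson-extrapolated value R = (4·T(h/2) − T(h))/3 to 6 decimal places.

R = (4·T(h/2) − T(h)) / 3 = (4·(-3.81555) − (-3.84929))/3 = (-11.41291)/3 = -3.804303.

-3.804303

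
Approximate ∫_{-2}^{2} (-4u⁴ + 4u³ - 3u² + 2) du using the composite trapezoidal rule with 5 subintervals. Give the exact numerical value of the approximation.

h = (2 − (-2))/5 = 0.8.
Nodes u₀,…,u₅ = -2, -1.2, -0.4, 0.4, 1.2, 2.
f(u) = -4u⁴ + 4u³ - 3u² + 2: f₀=-106, f₁=-17.5264, f₂=1.1616, f₃=1.6736, f₄=-3.7024, f₅=-42.
(h/2)·[f₀ + 2f₁ + 2f₂ + 2f₃ + 2f₄ + f₅] = 0.4·(-184.7872) = -73.91488.

-73.91488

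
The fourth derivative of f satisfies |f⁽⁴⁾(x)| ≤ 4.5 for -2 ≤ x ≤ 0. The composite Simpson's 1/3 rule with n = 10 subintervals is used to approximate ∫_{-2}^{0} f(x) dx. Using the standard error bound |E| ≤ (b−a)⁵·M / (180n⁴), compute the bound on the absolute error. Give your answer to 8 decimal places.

0.00008000

|E| ≤ (2)⁵·4.5 / (180·10⁴) = 144/1800000 = 0.00008000.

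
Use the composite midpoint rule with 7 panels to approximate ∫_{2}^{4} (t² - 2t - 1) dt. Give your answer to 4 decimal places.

4.6531

h = (4 − 2)/7 = 0.285714.
Midpoints m₁,…,m₇ = 2.142857, 2.428571, 2.714286, 3, 3.285714, 3.571429, 3.857143.
f(m₁)=-0.693878, f(m₂)=0.040816, f(m₃)=0.938776, f(m₄)=2, f(m₅)=3.224490, f(m₆)=4.612245, f(m₇)=6.163265.
h·[f(m₁) + f(m₂) + f(m₃) + f(m₄) + f(m₅) + f(m₆) + f(m₇)] = 0.285714·(16.285714) = 4.6531.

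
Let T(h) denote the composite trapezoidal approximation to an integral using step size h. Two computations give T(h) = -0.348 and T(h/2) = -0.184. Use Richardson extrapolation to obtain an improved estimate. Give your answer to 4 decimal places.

R = (4·T(h/2) − T(h)) / 3 = (4·(-0.184) − (-0.348))/3 = (-0.388)/3 = -0.1293.

-0.1293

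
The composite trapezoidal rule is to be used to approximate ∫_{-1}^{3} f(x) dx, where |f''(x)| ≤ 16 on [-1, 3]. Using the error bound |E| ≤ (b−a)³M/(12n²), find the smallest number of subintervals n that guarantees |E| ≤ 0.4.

Need 1024/(12n²) ≤ 0.4.
n² ≥ 1024/(12·0.4) = 213.333 ⇒ n ≥ 14.6059, so the smallest n is 15.

15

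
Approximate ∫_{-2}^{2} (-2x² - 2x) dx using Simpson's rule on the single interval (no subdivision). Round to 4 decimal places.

S = (b−a)/6 · [f(-2) + 4f(0) + f(2)] = 0.666667·[(-4) + 4·0 + (-12)] = -10.6667.

-10.6667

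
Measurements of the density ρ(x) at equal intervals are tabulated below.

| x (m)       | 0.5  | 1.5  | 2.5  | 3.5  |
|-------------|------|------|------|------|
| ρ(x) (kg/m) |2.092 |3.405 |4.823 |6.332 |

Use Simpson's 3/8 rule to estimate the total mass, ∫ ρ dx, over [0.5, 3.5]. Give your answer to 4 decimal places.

h = 1, n = 3.
(3h/8)·[y₀ + 3y₁ + 3y₂ + y₃] = 0.375·(33.108) = 12.4155.

12.4155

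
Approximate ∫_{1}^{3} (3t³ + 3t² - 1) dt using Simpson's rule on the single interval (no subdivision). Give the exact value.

84

S = (b−a)/6 · [f(1) + 4f(2) + f(3)] = 0.333333·[5 + 4·35 + 107] = 84.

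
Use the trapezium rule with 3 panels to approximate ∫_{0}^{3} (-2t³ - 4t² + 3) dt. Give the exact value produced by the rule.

h = (3 − 0)/3 = 1.
Nodes t₀,…,t₃ = 0, 1, 2, 3.
f(t) = -2t³ - 4t² + 3: f₀=3, f₁=-3, f₂=-29, f₃=-87.
(h/2)·[f₀ + 2f₁ + 2f₂ + f₃] = 0.5·(-148) = -74.

-74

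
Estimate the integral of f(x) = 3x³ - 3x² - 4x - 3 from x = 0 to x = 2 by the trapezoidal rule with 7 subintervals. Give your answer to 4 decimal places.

-9.8367

h = (2 − 0)/7 = 0.285714.
Nodes x₀,…,x₇ = 0, 0.285714, 0.571429, 0.857143, 1.142857, 1.428571, 1.714286, 2.
f(x) = 3x³ - 3x² - 4x - 3: f₀=-3, f₁=-4.317784, f₂=-5.705539, f₃=-6.743440, f₄=-7.011662, f₅=-6.090379, f₆=-3.559767, f₇=1.
(h/2)·[f₀ + 2f₁ + 2f₂ + 2f₃ + 2f₄ + 2f₅ + 2f₆ + f₇] = 0.142857·(-68.857143) = -9.8367.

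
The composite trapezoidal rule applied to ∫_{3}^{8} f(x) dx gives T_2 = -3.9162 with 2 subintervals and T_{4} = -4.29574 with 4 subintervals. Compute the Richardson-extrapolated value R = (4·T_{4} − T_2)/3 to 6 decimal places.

R = (4·T_{4} − T_2) / 3 = (4·(-4.29574) − (-3.9162))/3 = (-13.26676)/3 = -4.422253.

-4.422253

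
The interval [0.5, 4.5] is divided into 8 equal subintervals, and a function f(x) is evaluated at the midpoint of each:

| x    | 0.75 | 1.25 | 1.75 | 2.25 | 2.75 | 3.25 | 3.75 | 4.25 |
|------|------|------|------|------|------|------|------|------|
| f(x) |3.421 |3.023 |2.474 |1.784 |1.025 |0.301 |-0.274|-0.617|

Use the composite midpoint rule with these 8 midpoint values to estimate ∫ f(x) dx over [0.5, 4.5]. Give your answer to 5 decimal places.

h = 0.5, n = 8.
h·[y(m₁) + y(m₂) + y(m₃) + y(m₄) + y(m₅) + y(m₆) + y(m₇) + y(m₈)] = 0.5·(11.137) = 5.56850.

5.56850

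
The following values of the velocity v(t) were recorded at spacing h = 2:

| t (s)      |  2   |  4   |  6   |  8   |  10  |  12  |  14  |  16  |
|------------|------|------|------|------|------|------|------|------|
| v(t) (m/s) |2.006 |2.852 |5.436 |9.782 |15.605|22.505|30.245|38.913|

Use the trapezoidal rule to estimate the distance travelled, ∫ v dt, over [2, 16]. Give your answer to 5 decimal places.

213.76900

h = 2, n = 7.
(h/2)·[y₀ + 2y₁ + 2y₂ + 2y₃ + 2y₄ + 2y₅ + 2y₆ + y₇] = 1·(213.769) = 213.76900.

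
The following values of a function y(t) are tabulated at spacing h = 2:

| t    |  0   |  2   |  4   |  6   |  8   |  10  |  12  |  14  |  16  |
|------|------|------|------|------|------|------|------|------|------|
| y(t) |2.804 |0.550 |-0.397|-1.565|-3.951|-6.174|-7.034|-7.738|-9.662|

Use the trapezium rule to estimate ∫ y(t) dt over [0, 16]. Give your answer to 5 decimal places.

-59.47600

h = 2, n = 8.
(h/2)·[y₀ + 2y₁ + 2y₂ + 2y₃ + 2y₄ + 2y₅ + 2y₆ + 2y₇ + y₈] = 1·(-59.476) = -59.47600.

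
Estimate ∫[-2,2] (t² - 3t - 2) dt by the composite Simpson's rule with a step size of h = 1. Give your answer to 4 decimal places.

-2.6667

h = (2 − (-2))/4 = 1.
Nodes t₀,…,t₄ = -2, -1, 0, 1, 2.
f(t) = t² - 3t - 2: f₀=8, f₁=2, f₂=-2, f₃=-4, f₄=-4.
(h/3)·[f₀ + 4f₁ + 2f₂ + 4f₃ + f₄] = 0.333333·(-8) = -2.6667.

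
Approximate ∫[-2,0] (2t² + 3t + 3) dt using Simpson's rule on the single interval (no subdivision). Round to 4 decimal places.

5.3333

S = (b−a)/6 · [f(-2) + 4f(-1) + f(0)] = 0.333333·[5 + 4·2 + 3] = 5.3333.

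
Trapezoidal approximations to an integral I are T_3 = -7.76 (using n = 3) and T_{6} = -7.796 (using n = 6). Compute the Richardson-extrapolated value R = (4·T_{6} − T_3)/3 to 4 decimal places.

R = (4·T_{6} − T_3) / 3 = (4·(-7.796) − (-7.76))/3 = (-23.424)/3 = -7.8080.

-7.8080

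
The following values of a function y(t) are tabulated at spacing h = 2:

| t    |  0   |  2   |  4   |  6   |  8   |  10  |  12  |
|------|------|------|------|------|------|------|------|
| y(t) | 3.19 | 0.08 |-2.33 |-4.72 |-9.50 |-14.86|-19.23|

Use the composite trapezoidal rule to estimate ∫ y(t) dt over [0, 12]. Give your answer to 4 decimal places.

h = 2, n = 6.
(h/2)·[y₀ + 2y₁ + 2y₂ + 2y₃ + 2y₄ + 2y₅ + y₆] = 1·(-78.70) = -78.7000.

-78.7000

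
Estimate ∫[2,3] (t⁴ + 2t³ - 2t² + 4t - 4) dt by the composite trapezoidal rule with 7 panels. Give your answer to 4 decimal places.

h = (3 − 2)/7 = 0.142857.
Nodes t₀,…,t₇ = 2, 2.142857, 2.285714, 2.428571, 2.571429, 2.714286, 2.857143, 3.
f(t) = t⁴ + 2t³ - 2t² + 4t - 4: f₀=28, f₁=36.152020, f₂=45.872553, f₃=57.351520, f₄=70.788838, f₅=86.394419, f₆=104.388172, f₇=125.
(h/2)·[f₀ + 2f₁ + 2f₂ + 2f₃ + 2f₄ + 2f₅ + 2f₆ + f₇] = 0.071429·(954.895044) = 68.2068.

68.2068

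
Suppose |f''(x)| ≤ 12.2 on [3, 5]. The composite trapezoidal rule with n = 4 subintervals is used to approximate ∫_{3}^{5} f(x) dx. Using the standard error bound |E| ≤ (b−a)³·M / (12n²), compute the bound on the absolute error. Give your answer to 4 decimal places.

0.5083

|E| ≤ (2)³·12.2 / (12·4²) = 97.6/192 = 0.5083.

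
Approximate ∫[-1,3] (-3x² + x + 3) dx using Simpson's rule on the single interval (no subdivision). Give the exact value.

-12

S = (b−a)/6 · [f(-1) + 4f(1) + f(3)] = 0.666667·[(-1) + 4·1 + (-21)] = -12.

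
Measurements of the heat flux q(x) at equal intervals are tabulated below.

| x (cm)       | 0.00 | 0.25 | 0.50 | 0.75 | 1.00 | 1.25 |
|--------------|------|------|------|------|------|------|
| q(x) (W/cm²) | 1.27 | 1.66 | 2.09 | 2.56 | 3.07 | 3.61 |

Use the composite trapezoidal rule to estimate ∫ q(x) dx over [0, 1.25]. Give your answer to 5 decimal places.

h = 0.25, n = 5.
(h/2)·[y₀ + 2y₁ + 2y₂ + 2y₃ + 2y₄ + y₅] = 0.125·(23.64) = 2.95500.

2.95500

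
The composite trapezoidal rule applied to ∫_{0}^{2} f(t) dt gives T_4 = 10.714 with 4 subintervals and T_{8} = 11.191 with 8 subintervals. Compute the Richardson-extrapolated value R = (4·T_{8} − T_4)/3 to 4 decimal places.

11.3500

R = (4·T_{8} − T_4) / 3 = (4·11.191 − 10.714)/3 = (34.050)/3 = 11.3500.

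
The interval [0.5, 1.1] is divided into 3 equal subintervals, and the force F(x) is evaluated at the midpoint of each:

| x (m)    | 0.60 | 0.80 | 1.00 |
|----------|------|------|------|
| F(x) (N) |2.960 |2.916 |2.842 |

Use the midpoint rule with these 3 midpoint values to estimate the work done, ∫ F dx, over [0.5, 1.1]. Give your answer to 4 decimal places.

1.7436

h = 0.2, n = 3.
h·[y(m₁) + y(m₂) + y(m₃)] = 0.2·(8.718) = 1.7436.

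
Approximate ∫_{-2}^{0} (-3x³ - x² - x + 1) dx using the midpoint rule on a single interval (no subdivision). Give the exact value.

M = (b−a)·f(-1) = 2·(4) = 8.

8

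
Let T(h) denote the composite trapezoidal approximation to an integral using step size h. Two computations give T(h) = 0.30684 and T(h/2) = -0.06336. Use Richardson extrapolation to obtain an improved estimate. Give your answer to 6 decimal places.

-0.186760

R = (4·T(h/2) − T(h)) / 3 = (4·(-0.06336) − 0.30684)/3 = (-0.56028)/3 = -0.186760.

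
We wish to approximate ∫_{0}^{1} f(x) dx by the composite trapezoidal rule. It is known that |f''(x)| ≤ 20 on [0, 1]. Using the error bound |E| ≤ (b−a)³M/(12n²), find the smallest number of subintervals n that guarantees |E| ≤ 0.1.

Need 20/(12n²) ≤ 0.1.
n² ≥ 20/(12·0.1) = 16.6667 ⇒ n ≥ 4.0825, so the smallest n is 5.

5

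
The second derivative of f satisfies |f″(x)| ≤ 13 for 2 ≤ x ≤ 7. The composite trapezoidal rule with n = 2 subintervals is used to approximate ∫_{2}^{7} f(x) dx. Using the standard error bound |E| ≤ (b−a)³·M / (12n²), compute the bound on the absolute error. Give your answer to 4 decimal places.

33.8542

|E| ≤ (5)³·13 / (12·2²) = 1625/48 = 33.8542.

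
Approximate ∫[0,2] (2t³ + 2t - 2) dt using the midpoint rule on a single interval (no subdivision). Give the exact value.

4

M = (b−a)·f(1) = 2·(2) = 4.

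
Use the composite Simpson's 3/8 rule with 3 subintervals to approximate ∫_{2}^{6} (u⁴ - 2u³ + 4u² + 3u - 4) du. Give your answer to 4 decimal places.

1221.9259

h = (6 − 2)/3 = 1.333333.
Nodes u₀,…,u₃ = 2, 3.333333, 4.666667, 6.
f(u) = u⁴ - 2u³ + 4u² + 3u - 4: f₀=18, f₁=99.827160, f₂=368.123457, f₃=1022.
(3h/8)·[f₀ + 3f₁ + 3f₂ + f₃] = 0.5·(2443.851852) = 1221.9259.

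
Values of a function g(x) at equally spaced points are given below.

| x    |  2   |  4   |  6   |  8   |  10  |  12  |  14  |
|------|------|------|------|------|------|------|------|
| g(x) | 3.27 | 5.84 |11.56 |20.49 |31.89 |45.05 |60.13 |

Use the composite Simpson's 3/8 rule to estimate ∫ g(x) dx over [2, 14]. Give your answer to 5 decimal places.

290.55000

h = 2, n = 6.
(3h/8)·[y₀ + 3y₁ + 3y₂ + 2y₃ + 3y₄ + 3y₅ + y₆] = 0.75·(387.40) = 290.55000.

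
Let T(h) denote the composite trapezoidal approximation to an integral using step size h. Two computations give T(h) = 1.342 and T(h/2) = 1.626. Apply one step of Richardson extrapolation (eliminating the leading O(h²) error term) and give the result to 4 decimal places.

1.7207

R = (4·T(h/2) − T(h)) / 3 = (4·1.626 − 1.342)/3 = (5.162)/3 = 1.7207.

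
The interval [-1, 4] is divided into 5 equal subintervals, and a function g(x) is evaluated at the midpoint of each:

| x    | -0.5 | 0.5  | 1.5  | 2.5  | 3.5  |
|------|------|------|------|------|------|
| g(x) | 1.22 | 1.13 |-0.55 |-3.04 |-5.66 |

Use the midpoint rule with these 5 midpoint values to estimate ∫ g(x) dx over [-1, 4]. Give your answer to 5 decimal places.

h = 1, n = 5.
h·[y(m₁) + y(m₂) + y(m₃) + y(m₄) + y(m₅)] = 1·(-6.90) = -6.90000.

-6.90000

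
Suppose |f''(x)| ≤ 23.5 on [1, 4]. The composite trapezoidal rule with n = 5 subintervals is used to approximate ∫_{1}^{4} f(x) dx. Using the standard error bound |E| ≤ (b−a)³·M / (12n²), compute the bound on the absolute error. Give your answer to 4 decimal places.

2.1150

|E| ≤ (3)³·23.5 / (12·5²) = 634.5/300 = 2.1150.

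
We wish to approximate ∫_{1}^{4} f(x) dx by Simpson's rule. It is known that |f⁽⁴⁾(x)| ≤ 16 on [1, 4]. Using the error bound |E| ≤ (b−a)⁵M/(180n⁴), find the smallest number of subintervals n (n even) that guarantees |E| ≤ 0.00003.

30

Need 3888/(180n⁴) ≤ 0.00003.
n⁴ ≥ 3888/(180·0.00003) = 720000 ⇒ n ≥ 29.1295, so the smallest even n is 30. (n must be even for Simpson's rule.)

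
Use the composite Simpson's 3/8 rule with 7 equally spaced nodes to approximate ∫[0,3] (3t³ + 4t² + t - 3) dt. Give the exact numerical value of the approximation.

92.25

h = (3 − 0)/6 = 0.5.
Nodes t₀,…,t₆ = 0, 0.5, 1, 1.5, 2, 2.5, 3.
f(t) = 3t³ + 4t² + t - 3: f₀=-3, f₁=-1.125, f₂=5, f₃=17.625, f₄=39, f₅=71.375, f₆=117.
(3h/8)·[f₀ + 3f₁ + 3f₂ + 2f₃ + 3f₄ + 3f₅ + f₆] = 0.1875·(492) = 92.25.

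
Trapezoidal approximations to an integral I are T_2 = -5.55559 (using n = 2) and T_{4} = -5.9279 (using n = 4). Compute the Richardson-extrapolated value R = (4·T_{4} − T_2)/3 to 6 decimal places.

R = (4·T_{4} − T_2) / 3 = (4·(-5.9279) − (-5.55559))/3 = (-18.15601)/3 = -6.052003.

-6.052003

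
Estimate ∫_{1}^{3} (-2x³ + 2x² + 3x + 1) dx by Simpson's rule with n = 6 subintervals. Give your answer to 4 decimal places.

-8.6667

h = (3 − 1)/6 = 0.333333.
Nodes x₀,…,x₆ = 1, 1.333333, 1.666667, 2, 2.333333, 2.666667, 3.
f(x) = -2x³ + 2x² + 3x + 1: f₀=4, f₁=3.814815, f₂=2.296296, f₃=-1, f₄=-6.518519, f₅=-14.703704, f₆=-26.
(h/3)·[f₀ + 4f₁ + 2f₂ + 4f₃ + 2f₄ + 4f₅ + f₆] = 0.111111·(-78) = -8.6667.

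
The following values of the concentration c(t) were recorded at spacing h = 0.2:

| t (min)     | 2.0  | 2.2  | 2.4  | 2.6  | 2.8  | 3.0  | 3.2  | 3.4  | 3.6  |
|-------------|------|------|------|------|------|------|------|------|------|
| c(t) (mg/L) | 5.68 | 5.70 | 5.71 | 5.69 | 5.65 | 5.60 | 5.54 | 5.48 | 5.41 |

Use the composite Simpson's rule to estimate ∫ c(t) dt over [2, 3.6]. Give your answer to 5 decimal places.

h = 0.2, n = 8.
(h/3)·[y₀ + 4y₁ + 2y₂ + 4y₃ + 2y₄ + 4y₅ + 2y₆ + 4y₇ + y₈] = 0.066667·(134.77) = 8.98467.

8.98467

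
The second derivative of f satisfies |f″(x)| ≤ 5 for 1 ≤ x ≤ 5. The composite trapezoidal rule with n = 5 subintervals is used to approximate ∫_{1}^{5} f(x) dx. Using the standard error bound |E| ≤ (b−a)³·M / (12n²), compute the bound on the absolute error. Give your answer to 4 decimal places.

|E| ≤ (4)³·5 / (12·5²) = 320/300 = 1.0667.

1.0667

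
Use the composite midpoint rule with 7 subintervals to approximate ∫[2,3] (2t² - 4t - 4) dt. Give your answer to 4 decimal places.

-1.3367

h = (3 − 2)/7 = 0.142857.
Midpoints m₁,…,m₇ = 2.071429, 2.214286, 2.357143, 2.5, 2.642857, 2.785714, 2.928571.
f(m₁)=-3.704082, f(m₂)=-3.051020, f(m₃)=-2.316327, f(m₄)=-1.5, f(m₅)=-0.602041, f(m₆)=0.377551, f(m₇)=1.438776.
h·[f(m₁) + f(m₂) + f(m₃) + f(m₄) + f(m₅) + f(m₆) + f(m₇)] = 0.142857·(-9.357143) = -1.3367.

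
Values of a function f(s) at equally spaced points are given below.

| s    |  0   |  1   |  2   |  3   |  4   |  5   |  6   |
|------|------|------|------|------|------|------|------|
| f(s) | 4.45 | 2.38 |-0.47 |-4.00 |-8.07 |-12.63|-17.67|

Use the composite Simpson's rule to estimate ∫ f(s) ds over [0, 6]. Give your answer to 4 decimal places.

h = 1, n = 6.
(h/3)·[y₀ + 4y₁ + 2y₂ + 4y₃ + 2y₄ + 4y₅ + y₆] = 0.333333·(-87.30) = -29.1000.

-29.1000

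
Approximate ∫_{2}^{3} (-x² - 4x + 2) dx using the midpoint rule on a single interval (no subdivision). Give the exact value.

M = (b−a)·f(2.5) = 1·(-14.25) = -14.25.

-14.25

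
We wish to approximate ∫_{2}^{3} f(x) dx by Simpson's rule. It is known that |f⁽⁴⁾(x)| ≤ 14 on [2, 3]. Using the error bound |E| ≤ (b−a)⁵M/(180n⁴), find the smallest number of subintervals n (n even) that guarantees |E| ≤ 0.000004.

12

Need 14/(180n⁴) ≤ 0.000004.
n⁴ ≥ 14/(180·0.000004) = 19444.4 ⇒ n ≥ 11.8086, so the smallest even n is 12. (n must be even for Simpson's rule.)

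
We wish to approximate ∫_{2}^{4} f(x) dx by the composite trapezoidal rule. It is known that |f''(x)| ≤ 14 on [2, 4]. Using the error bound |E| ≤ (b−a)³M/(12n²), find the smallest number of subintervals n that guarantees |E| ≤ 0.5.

Need 112/(12n²) ≤ 0.5.
n² ≥ 112/(12·0.5) = 18.6667 ⇒ n ≥ 4.3205, so the smallest n is 5.

5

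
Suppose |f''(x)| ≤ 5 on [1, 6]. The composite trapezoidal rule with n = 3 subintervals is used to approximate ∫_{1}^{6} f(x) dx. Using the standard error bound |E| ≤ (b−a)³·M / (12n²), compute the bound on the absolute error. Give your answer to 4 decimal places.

5.7870

|E| ≤ (5)³·5 / (12·3²) = 625/108 = 5.7870.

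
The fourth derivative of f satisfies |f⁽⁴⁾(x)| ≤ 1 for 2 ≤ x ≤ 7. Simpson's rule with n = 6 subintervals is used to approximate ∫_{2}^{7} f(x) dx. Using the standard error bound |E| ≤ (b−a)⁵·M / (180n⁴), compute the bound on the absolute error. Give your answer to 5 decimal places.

0.01340

|E| ≤ (5)⁵·1 / (180·6⁴) = 3125/233280 = 0.01340.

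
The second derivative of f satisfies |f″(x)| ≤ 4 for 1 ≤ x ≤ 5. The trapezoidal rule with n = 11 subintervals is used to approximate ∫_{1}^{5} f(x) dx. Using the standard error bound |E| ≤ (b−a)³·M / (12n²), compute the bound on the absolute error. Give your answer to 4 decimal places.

|E| ≤ (4)³·4 / (12·11²) = 256/1452 = 0.1763.

0.1763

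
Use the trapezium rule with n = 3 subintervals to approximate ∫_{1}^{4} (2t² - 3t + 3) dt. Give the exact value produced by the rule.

29.5

h = (4 − 1)/3 = 1.
Nodes t₀,…,t₃ = 1, 2, 3, 4.
f(t) = 2t² - 3t + 3: f₀=2, f₁=5, f₂=12, f₃=23.
(h/2)·[f₀ + 2f₁ + 2f₂ + f₃] = 0.5·(59) = 29.5.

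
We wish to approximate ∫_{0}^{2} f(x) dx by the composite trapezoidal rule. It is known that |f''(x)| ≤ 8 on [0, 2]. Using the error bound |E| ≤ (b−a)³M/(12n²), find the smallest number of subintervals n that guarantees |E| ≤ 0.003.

Need 64/(12n²) ≤ 0.003.
n² ≥ 64/(12·0.003) = 1777.78 ⇒ n ≥ 42.1637, so the smallest n is 43.

43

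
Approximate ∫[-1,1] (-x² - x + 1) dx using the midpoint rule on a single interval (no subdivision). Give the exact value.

2

M = (b−a)·f(0) = 2·(1) = 2.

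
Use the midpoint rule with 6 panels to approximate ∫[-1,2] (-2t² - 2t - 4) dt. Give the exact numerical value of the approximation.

-20.875

h = (2 − (-1))/6 = 0.5.
Midpoints m₁,…,m₆ = -0.75, -0.25, 0.25, 0.75, 1.25, 1.75.
f(m₁)=-3.625, f(m₂)=-3.625, f(m₃)=-4.625, f(m₄)=-6.625, f(m₅)=-9.625, f(m₆)=-13.625.
h·[f(m₁) + f(m₂) + f(m₃) + f(m₄) + f(m₅) + f(m₆)] = 0.5·(-41.75) = -20.875.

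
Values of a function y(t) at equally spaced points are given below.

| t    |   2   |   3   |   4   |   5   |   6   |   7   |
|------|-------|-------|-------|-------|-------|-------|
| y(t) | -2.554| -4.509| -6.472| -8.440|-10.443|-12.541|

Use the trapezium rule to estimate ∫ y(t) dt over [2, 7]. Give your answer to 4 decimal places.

-37.4115

h = 1, n = 5.
(h/2)·[y₀ + 2y₁ + 2y₂ + 2y₃ + 2y₄ + y₅] = 0.5·(-74.823) = -37.4115.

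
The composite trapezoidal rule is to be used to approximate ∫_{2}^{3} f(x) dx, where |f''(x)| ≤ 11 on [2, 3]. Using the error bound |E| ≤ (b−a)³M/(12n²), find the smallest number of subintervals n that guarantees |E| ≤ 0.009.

Need 11/(12n²) ≤ 0.009.
n² ≥ 11/(12·0.009) = 101.852 ⇒ n ≥ 10.0922, so the smallest n is 11.

11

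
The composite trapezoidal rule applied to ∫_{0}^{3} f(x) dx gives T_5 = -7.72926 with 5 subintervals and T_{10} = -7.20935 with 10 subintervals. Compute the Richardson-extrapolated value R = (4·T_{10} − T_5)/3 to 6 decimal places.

-7.036047

R = (4·T_{10} − T_5) / 3 = (4·(-7.20935) − (-7.72926))/3 = (-21.10814)/3 = -7.036047.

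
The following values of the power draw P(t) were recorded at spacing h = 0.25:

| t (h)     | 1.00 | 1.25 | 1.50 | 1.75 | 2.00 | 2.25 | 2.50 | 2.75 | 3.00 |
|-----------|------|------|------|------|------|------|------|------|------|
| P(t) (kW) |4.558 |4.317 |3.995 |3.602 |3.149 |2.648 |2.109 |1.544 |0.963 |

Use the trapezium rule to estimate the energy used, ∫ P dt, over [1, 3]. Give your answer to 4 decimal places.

6.0311

h = 0.25, n = 8.
(h/2)·[y₀ + 2y₁ + 2y₂ + 2y₃ + 2y₄ + 2y₅ + 2y₆ + 2y₇ + y₈] = 0.125·(48.249) = 6.0311.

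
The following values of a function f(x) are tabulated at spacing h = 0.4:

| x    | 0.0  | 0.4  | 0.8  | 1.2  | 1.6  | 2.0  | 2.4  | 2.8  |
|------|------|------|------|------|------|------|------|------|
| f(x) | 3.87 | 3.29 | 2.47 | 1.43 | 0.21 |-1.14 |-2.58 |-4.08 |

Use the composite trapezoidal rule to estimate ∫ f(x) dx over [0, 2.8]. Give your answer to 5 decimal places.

1.43000

h = 0.4, n = 7.
(h/2)·[y₀ + 2y₁ + 2y₂ + 2y₃ + 2y₄ + 2y₅ + 2y₆ + y₇] = 0.2·(7.15) = 1.43000.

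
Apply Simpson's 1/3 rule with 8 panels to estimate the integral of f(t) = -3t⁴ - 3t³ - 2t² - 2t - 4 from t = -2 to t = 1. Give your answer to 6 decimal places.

h = (1 − (-2))/8 = 0.375.
Nodes t₀,…,t₈ = -2, -1.625, -1.25, -0.875, -0.5, -0.125, 0.25, 0.625, 1.
f(t) = -3t⁴ - 3t³ - 2t² - 2t - 4: f₀=-32, f₁=-14.076904296875, f₂=-6.08984375, f₃=-3.530029296875, f₄=-3.3125, f₅=-3.776123046875, f₆=-4.68359375, f₇=-7.221435546875, f₈=-14.
(h/3)·[f₀ + 4f₁ + 2f₂ + 4f₃ + 2f₄ + 4f₅ + 2f₆ + 4f₇ + f₈] = 0.125·(-188.58984375) = -23.573730.

-23.573730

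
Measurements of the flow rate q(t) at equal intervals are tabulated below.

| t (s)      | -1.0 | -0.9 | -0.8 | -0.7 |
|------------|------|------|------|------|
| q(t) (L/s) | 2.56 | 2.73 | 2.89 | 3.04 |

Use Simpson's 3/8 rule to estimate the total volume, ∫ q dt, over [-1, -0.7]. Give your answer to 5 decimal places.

0.84225

h = 0.1, n = 3.
(3h/8)·[y₀ + 3y₁ + 3y₂ + y₃] = 0.0375·(22.46) = 0.84225.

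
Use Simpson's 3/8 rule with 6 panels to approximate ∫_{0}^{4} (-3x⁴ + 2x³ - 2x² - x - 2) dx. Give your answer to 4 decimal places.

h = (4 − 0)/6 = 0.666667.
Nodes x₀,…,x₆ = 0, 0.666667, 1.333333, 2, 2.666667, 3.333333, 4.
f(x) = -3x⁴ + 2x³ - 2x² - x - 2: f₀=-2, f₁=-3.555556, f₂=-11.629630, f₃=-44, f₄=-132.666667, f₅=-323.851852, f₆=-678.
(3h/8)·[f₀ + 3f₁ + 3f₂ + 2f₃ + 3f₄ + 3f₅ + f₆] = 0.25·(-2183.111111) = -545.7778.

-545.7778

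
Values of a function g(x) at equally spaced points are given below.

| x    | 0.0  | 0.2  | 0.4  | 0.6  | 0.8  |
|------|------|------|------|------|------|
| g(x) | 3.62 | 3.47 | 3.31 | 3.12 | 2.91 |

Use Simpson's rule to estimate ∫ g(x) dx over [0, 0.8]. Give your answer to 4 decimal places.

h = 0.2, n = 4.
(h/3)·[y₀ + 4y₁ + 2y₂ + 4y₃ + y₄] = 0.066667·(39.51) = 2.6340.

2.6340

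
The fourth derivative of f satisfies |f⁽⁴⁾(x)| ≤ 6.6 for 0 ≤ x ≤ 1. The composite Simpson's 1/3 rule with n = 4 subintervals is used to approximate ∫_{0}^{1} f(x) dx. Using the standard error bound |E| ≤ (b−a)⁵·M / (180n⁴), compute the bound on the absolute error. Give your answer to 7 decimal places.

|E| ≤ (1)⁵·6.6 / (180·4⁴) = 6.6/46080 = 0.0001432.

0.0001432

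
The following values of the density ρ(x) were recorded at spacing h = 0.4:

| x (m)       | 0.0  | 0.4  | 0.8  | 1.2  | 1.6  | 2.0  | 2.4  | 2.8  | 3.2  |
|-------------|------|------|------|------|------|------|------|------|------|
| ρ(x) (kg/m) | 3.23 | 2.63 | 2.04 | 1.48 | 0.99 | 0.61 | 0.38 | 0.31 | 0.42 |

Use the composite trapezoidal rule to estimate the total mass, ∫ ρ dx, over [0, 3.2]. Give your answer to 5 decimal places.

4.10600

h = 0.4, n = 8.
(h/2)·[y₀ + 2y₁ + 2y₂ + 2y₃ + 2y₄ + 2y₅ + 2y₆ + 2y₇ + y₈] = 0.2·(20.53) = 4.10600.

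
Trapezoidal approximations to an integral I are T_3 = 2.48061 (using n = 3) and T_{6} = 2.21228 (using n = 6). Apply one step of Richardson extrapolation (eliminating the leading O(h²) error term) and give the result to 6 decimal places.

R = (4·T_{6} − T_3) / 3 = (4·2.21228 − 2.48061)/3 = (6.36851)/3 = 2.122837.

2.122837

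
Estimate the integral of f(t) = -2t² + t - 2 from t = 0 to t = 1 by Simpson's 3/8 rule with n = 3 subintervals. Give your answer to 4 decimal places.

h = (1 − 0)/3 = 0.333333.
Nodes t₀,…,t₃ = 0, 0.333333, 0.666667, 1.
f(t) = -2t² + t - 2: f₀=-2, f₁=-1.888889, f₂=-2.222222, f₃=-3.
(3h/8)·[f₀ + 3f₁ + 3f₂ + f₃] = 0.125·(-17.333333) = -2.1667.

-2.1667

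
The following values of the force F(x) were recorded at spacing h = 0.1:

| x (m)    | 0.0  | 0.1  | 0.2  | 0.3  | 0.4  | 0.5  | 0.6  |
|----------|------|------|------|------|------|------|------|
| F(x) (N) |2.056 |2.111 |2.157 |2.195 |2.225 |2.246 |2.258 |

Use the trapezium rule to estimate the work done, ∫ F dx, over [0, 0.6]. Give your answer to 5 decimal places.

h = 0.1, n = 6.
(h/2)·[y₀ + 2y₁ + 2y₂ + 2y₃ + 2y₄ + 2y₅ + y₆] = 0.05·(26.182) = 1.30910.

1.30910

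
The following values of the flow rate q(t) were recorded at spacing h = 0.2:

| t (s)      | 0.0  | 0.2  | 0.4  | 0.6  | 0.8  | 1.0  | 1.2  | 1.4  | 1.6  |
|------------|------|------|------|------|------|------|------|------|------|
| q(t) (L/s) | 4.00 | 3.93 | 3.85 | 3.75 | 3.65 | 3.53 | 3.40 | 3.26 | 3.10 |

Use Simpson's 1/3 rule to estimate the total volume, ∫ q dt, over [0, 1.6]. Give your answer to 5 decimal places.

h = 0.2, n = 8.
(h/3)·[y₀ + 4y₁ + 2y₂ + 4y₃ + 2y₄ + 4y₅ + 2y₆ + 4y₇ + y₈] = 0.066667·(86.78) = 5.78533.

5.78533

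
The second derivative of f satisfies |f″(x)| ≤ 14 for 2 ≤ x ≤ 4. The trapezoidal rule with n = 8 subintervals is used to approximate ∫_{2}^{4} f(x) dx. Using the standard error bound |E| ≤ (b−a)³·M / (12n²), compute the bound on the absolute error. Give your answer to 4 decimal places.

|E| ≤ (2)³·14 / (12·8²) = 112/768 = 0.1458.

0.1458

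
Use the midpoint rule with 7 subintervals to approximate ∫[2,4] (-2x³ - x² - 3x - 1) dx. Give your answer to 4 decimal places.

h = (4 − 2)/7 = 0.285714.
Midpoints m₁,…,m₇ = 2.142857, 2.428571, 2.714286, 3, 3.285714, 3.571429, 3.857143.
f(m₁)=-31.699708, f(m₂)=-42.830904, f(m₃)=-56.504373, f(m₄)=-73, f(m₅)=-92.597668, f(m₆)=-115.577259, f(m₇)=-142.218659.
h·[f(m₁) + f(m₂) + f(m₃) + f(m₄) + f(m₅) + f(m₆) + f(m₇)] = 0.285714·(-554.428571) = -158.4082.

-158.4082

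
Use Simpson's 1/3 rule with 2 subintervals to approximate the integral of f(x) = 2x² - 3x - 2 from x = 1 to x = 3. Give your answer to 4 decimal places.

1.3333

h = (3 − 1)/2 = 1.
Nodes x₀,…,x₂ = 1, 2, 3.
f(x) = 2x² - 3x - 2: f₀=-3, f₁=0, f₂=7.
(h/3)·[f₀ + 4f₁ + f₂] = 0.333333·(4) = 1.3333.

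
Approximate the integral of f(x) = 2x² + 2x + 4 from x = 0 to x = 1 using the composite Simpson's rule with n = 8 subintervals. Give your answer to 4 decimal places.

h = (1 − 0)/8 = 0.125.
Nodes x₀,…,x₈ = 0, 0.125, 0.25, 0.375, 0.5, 0.625, 0.75, 0.875, 1.
f(x) = 2x² + 2x + 4: f₀=4, f₁=4.28125, f₂=4.625, f₃=5.03125, f₄=5.5, f₅=6.03125, f₆=6.625, f₇=7.28125, f₈=8.
(h/3)·[f₀ + 4f₁ + 2f₂ + 4f₃ + 2f₄ + 4f₅ + 2f₆ + 4f₇ + f₈] = 0.041667·(136) = 5.6667.

5.6667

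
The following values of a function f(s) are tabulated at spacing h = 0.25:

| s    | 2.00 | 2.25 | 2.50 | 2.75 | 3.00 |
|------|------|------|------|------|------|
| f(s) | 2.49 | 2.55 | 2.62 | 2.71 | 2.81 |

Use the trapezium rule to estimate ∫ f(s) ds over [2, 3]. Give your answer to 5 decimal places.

2.63250

h = 0.25, n = 4.
(h/2)·[y₀ + 2y₁ + 2y₂ + 2y₃ + y₄] = 0.125·(21.06) = 2.63250.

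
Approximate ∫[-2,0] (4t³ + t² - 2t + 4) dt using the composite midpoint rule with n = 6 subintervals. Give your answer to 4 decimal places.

-1.1296

h = (0 − (-2))/6 = 0.333333.
Midpoints m₁,…,m₆ = -1.833333, -1.5, -1.166667, -0.833333, -0.5, -0.166667.
f(m₁)=-13.620370, f(m₂)=-4.25, f(m₃)=1.342593, f(m₄)=4.046296, f(m₅)=4.75, f(m₆)=4.342593.
h·[f(m₁) + f(m₂) + f(m₃) + f(m₄) + f(m₅) + f(m₆)] = 0.333333·(-3.388889) = -1.1296.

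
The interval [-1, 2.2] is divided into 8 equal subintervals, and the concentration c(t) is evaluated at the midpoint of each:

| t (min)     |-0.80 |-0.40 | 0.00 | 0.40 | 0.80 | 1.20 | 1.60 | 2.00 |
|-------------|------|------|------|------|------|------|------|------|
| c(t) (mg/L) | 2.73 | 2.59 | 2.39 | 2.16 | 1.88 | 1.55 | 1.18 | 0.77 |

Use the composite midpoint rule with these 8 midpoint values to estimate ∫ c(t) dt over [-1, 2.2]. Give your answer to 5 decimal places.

h = 0.4, n = 8.
h·[y(m₁) + y(m₂) + y(m₃) + y(m₄) + y(m₅) + y(m₆) + y(m₇) + y(m₈)] = 0.4·(15.25) = 6.10000.

6.10000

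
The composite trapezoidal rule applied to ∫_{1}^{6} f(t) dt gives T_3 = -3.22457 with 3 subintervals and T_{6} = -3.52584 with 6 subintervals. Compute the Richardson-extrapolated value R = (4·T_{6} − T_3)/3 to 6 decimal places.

-3.626263

R = (4·T_{6} − T_3) / 3 = (4·(-3.52584) − (-3.22457))/3 = (-10.87879)/3 = -3.626263.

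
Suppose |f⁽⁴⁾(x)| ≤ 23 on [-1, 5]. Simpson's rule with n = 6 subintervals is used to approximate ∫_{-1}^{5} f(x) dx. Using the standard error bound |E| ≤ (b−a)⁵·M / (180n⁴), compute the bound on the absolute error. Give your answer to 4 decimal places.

0.7667

|E| ≤ (6)⁵·23 / (180·6⁴) = 178848/233280 = 0.7667.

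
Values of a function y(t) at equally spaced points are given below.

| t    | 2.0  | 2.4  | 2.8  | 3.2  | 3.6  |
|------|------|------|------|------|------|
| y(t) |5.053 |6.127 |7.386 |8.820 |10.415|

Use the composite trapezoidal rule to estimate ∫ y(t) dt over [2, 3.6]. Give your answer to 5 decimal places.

h = 0.4, n = 4.
(h/2)·[y₀ + 2y₁ + 2y₂ + 2y₃ + y₄] = 0.2·(60.134) = 12.02680.

12.02680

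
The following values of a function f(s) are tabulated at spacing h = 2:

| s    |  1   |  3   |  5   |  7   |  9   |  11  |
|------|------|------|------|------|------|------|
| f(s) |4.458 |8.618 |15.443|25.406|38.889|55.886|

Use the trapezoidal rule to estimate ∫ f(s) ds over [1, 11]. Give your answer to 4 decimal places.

237.0560

h = 2, n = 5.
(h/2)·[y₀ + 2y₁ + 2y₂ + 2y₃ + 2y₄ + y₅] = 1·(237.056) = 237.0560.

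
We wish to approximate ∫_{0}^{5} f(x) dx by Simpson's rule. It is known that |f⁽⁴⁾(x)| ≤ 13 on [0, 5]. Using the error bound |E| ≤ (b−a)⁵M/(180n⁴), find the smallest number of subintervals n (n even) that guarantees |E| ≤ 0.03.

10

Need 40625/(180n⁴) ≤ 0.03.
n⁴ ≥ 40625/(180·0.03) = 7523.15 ⇒ n ≥ 9.3132, so the smallest even n is 10. (n must be even for Simpson's rule.)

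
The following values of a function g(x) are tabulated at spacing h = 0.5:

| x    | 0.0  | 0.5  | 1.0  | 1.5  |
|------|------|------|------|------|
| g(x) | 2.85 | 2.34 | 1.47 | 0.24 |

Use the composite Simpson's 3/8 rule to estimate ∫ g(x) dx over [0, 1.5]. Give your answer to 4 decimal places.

2.7225

h = 0.5, n = 3.
(3h/8)·[y₀ + 3y₁ + 3y₂ + y₃] = 0.1875·(14.52) = 2.7225.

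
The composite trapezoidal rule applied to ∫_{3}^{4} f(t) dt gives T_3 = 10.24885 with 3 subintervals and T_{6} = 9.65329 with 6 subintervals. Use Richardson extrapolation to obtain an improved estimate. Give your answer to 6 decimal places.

R = (4·T_{6} − T_3) / 3 = (4·9.65329 − 10.24885)/3 = (28.36431)/3 = 9.454770.

9.454770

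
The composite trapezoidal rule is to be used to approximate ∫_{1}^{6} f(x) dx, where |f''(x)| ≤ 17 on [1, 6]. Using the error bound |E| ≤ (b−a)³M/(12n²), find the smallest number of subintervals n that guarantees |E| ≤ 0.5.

19

Need 2125/(12n²) ≤ 0.5.
n² ≥ 2125/(12·0.5) = 354.167 ⇒ n ≥ 18.8193, so the smallest n is 19.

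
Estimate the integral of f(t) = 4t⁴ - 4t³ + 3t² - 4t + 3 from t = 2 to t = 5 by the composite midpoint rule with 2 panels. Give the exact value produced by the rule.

1797.609375

h = (5 − 2)/2 = 1.5.
Midpoints m₁,…,m₂ = 2.75, 4.25.
f(m₁)=160.265625, f(m₂)=1038.140625.
h·[f(m₁) + f(m₂)] = 1.5·(1198.40625) = 1797.609375.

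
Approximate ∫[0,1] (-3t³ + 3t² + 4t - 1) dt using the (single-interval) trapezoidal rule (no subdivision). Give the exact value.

1

T = (b−a)/2 · [f(0) + f(1)] = 0.5·[(-1) + 3] = 1.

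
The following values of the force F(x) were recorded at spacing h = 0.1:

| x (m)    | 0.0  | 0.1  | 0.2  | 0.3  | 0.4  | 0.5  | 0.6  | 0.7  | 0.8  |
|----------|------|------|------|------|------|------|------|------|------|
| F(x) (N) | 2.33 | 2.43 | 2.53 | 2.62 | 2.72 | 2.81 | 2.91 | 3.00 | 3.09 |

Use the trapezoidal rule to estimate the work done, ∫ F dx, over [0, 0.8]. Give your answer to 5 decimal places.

h = 0.1, n = 8.
(h/2)·[y₀ + 2y₁ + 2y₂ + 2y₃ + 2y₄ + 2y₅ + 2y₆ + 2y₇ + y₈] = 0.05·(43.46) = 2.17300.

2.17300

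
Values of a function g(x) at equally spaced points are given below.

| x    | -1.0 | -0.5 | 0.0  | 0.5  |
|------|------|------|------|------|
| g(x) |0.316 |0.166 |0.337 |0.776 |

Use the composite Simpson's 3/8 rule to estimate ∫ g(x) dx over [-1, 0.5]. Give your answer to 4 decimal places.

0.4877

h = 0.5, n = 3.
(3h/8)·[y₀ + 3y₁ + 3y₂ + y₃] = 0.1875·(2.601) = 0.4877.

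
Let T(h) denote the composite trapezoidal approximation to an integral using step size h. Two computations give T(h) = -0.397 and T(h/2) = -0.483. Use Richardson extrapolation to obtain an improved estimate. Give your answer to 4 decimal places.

-0.5117

R = (4·T(h/2) − T(h)) / 3 = (4·(-0.483) − (-0.397))/3 = (-1.535)/3 = -0.5117.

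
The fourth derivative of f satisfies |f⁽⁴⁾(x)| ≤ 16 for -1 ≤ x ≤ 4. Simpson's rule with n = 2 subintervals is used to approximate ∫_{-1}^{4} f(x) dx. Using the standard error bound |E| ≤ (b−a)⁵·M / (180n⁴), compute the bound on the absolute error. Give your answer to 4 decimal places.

|E| ≤ (5)⁵·16 / (180·2⁴) = 50000/2880 = 17.3611.

17.3611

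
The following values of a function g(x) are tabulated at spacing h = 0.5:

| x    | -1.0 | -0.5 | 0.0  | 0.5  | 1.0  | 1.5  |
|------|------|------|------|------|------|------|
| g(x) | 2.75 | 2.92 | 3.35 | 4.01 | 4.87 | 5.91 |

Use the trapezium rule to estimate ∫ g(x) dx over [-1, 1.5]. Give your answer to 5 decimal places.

h = 0.5, n = 5.
(h/2)·[y₀ + 2y₁ + 2y₂ + 2y₃ + 2y₄ + y₅] = 0.25·(38.96) = 9.74000.

9.74000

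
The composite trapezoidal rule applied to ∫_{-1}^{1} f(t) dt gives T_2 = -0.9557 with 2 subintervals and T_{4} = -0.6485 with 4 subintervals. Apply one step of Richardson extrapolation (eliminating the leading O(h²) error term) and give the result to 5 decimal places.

R = (4·T_{4} − T_2) / 3 = (4·(-0.6485) − (-0.9557))/3 = (-1.6383)/3 = -0.54610.

-0.54610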